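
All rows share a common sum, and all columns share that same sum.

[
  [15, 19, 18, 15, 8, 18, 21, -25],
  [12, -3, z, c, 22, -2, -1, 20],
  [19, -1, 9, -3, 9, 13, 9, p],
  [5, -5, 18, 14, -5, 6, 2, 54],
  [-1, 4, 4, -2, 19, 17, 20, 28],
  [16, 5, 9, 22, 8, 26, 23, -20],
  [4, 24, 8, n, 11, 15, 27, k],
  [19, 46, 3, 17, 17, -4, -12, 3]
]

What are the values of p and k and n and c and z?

Rows 1 and 4 both sum to 89, so that's the common total.
Column 3 has 18 + 9 + 18 + 4 + 9 + 8 + 3 = 69; the blank must be 89 − 69 = 20.
Row 3 has 19 − 1 + 9 − 3 + 9 + 13 + 9 = 55; the blank must be 89 − 55 = 34.
Column 8 has -25 + 20 + 34 + 54 + 28 − 20 + 3 = 94; the blank must be 89 − 94 = -5.
Row 7 has 4 + 24 + 8 + 11 + 15 + 27 − 5 = 84; the blank must be 89 − 84 = 5.
Row 2 has 12 − 3 + 20 + 22 − 2 − 1 + 20 = 68; the blank must be 89 − 68 = 21.

p = 34, k = -5, n = 5, c = 21, z = 20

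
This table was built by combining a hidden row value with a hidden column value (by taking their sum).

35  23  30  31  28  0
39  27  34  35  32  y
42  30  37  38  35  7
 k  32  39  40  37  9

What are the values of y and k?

y = 4, k = 44

The difference between any two rows is the same in every column — this is an addition table with the headers hidden.
Row 2 minus row 1 is 34 − 30 = 4, so its entry in column 6 is 0 + 4 = 4.
Row 4 minus row 1 is 39 − 30 = 9, so its entry in column 1 is 35 + 9 = 44.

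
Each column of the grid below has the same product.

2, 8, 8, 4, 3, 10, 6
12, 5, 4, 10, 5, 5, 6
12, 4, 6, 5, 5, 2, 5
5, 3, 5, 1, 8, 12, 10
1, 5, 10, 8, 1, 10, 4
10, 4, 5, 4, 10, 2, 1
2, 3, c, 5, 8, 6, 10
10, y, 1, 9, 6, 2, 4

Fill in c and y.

Columns 4 and 6 each multiply to 288000, so every column has product 288000.
Column 3: 8×4×6×5×10×5×1 = 48000, so the missing entry is 288000 ÷ 48000 = 6.
Column 2: 8×5×4×3×5×4×3 = 28800, so the missing entry is 288000 ÷ 28800 = 10.

c = 6, y = 10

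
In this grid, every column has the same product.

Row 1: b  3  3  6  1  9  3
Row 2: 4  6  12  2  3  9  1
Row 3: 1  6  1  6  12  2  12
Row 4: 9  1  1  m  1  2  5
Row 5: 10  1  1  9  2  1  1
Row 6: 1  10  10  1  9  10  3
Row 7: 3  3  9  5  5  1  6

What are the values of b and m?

b = 3, m = 1

Columns 2 and 7 each multiply to 3240, so every column has product 3240.
Column 1: 4×1×9×10×1×3 = 1080, so the missing entry is 3240 ÷ 1080 = 3.
Column 4: 6×2×6×9×1×5 = 3240, so the missing entry is 3240 ÷ 3240 = 1.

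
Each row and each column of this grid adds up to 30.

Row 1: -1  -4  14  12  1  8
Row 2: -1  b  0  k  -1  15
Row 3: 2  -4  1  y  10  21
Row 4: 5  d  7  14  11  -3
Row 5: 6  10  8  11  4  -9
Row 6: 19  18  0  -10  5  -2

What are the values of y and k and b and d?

Row 3 has 2 − 4 + 1 + 10 + 21 = 30; the blank must be 30 − 30 = 0.
Column 4 has 12 + 0 + 14 + 11 − 10 = 27; the blank must be 30 − 27 = 3.
Row 2 has -1 + 0 + 3 − 1 + 15 = 16; the blank must be 30 − 16 = 14.
Row 4 has 5 + 7 + 14 + 11 − 3 = 34; the blank must be 30 − 34 = -4.

y = 0, k = 3, b = 14, d = -4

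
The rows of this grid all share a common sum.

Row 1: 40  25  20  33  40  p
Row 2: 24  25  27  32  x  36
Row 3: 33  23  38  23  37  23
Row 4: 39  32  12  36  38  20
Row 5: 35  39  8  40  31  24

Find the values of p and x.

p = 19, x = 33

The complete rows each total 177.
Row 1 is missing 177 − 158 = 19 (since 40 + 25 + 20 + 33 + 40 = 158).
Row 2 is missing 177 − 144 = 33 (since 24 + 25 + 27 + 32 + 36 = 144).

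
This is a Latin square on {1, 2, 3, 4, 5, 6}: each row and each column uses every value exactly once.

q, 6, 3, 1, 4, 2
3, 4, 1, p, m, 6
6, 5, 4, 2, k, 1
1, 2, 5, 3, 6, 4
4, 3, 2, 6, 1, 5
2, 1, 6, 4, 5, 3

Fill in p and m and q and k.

At (row 3, col 5): row 3 already has {1, 2, 4, 5, 6}, so the value is 3.
Cell (2,4): column 4 already has {1, 2, 3, 4, 6} → 5.
At (row 2, col 5): row 2 already has {1, 3, 4, 5, 6}, so the value is 2.
Cell (1,1): row 1 already has {1, 2, 3, 4, 6} → 5.

p = 5, m = 2, q = 5, k = 3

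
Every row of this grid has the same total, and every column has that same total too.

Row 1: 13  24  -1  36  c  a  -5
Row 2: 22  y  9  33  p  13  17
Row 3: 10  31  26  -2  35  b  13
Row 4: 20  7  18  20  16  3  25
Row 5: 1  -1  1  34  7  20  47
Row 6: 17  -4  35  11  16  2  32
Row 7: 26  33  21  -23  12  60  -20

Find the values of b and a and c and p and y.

b = -4, a = 15, c = 27, p = -4, y = 19

Rows 4 and 5 both sum to 109, so that's the common total.
Column 2: 24 + 31 + 7 − 1 − 4 + 33 = 90, so its missing entry is 109 − 90 = 19.
Row 2: 22 + 19 + 9 + 33 + 13 + 17 = 113, so its missing entry is 109 − 113 = -4.
Column 5: -4 + 35 + 16 + 7 + 16 + 12 = 82, so its missing entry is 109 − 82 = 27.
Row 1: 13 + 24 − 1 + 36 + 27 − 5 = 94, so its missing entry is 109 − 94 = 15.
Row 3: 10 + 31 + 26 − 2 + 35 + 13 = 113, so its missing entry is 109 − 113 = -4.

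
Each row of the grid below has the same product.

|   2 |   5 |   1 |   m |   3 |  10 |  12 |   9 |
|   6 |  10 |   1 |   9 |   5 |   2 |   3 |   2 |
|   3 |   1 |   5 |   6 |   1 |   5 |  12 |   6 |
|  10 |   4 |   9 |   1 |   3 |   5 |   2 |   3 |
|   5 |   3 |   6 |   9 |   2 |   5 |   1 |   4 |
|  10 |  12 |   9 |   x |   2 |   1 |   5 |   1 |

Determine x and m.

x = 3, m = 1

Rows 4 and 5 each multiply to 32400, so every row has product 32400.
Row 6: 10×12×9×2×1×5×1 = 10800, so the missing entry is 32400 ÷ 10800 = 3.
Row 1: 2×5×1×3×10×12×9 = 32400, so the missing entry is 32400 ÷ 32400 = 1.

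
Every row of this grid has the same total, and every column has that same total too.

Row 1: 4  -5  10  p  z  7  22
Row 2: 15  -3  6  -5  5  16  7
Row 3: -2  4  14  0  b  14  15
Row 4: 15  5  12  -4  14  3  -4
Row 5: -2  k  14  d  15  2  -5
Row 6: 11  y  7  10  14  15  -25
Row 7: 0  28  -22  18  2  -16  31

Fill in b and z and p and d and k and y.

b = -4, z = -5, p = 8, d = 14, k = 3, y = 9

Rows 2 and 4 both sum to 41, so that's the common total.
Row 3 has -2 + 4 + 14 + 0 + 14 + 15 = 45; the blank must be 41 − 45 = -4.
Column 5 has 5 − 4 + 14 + 15 + 14 + 2 = 46; the blank must be 41 − 46 = -5.
Row 1 has 4 − 5 + 10 − 5 + 7 + 22 = 33; the blank must be 41 − 33 = 8.
Column 4 has 8 − 5 + 0 − 4 + 10 + 18 = 27; the blank must be 41 − 27 = 14.
Row 6 has 11 + 7 + 10 + 14 + 15 − 25 = 32; the blank must be 41 − 32 = 9.
Row 5 has -2 + 14 + 14 + 15 + 2 − 5 = 38; the blank must be 41 − 38 = 3.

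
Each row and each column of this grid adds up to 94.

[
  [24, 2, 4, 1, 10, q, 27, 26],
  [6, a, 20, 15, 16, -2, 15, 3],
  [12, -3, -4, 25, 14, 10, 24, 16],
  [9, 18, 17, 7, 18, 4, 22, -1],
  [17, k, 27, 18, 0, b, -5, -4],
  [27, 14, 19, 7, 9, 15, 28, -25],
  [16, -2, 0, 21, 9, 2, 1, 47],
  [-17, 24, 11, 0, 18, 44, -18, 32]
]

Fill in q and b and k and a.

q = 0, b = 21, k = 20, a = 21

The known cells in row 2 total 73, leaving 94 − 73 = 21 for the blank.
The known cells in column 2 total 74, leaving 94 − 74 = 20 for the blank.
The known cells in row 5 total 73, leaving 94 − 73 = 21 for the blank.
The known cells in row 1 total 94, leaving 94 − 94 = 0 for the blank.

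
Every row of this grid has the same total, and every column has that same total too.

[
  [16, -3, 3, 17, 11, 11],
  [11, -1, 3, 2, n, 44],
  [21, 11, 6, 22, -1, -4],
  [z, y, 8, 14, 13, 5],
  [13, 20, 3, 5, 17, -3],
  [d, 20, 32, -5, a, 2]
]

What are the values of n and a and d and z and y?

Rows 1 and 3 both sum to 55, so that's the common total.
Column 2: -3 − 1 + 11 + 20 + 20 = 47, so its missing entry is 55 − 47 = 8.
Row 2: 11 − 1 + 3 + 2 + 44 = 59, so its missing entry is 55 − 59 = -4.
Column 5: 11 − 4 − 1 + 13 + 17 = 36, so its missing entry is 55 − 36 = 19.
Row 4: 8 + 8 + 14 + 13 + 5 = 48, so its missing entry is 55 − 48 = 7.
Row 6: 20 + 32 − 5 + 19 + 2 = 68, so its missing entry is 55 − 68 = -13.

n = -4, a = 19, d = -13, z = 7, y = 8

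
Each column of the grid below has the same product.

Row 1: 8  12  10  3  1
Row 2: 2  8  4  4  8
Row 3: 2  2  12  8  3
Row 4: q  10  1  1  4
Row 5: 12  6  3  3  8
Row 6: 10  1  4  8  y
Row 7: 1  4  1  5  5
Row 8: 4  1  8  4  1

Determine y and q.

y = 12, q = 3

Columns 2 and 3 each multiply to 46080, so every column has product 46080.
Column 5: 1×8×3×4×8×5×1 = 3840, so the missing entry is 46080 ÷ 3840 = 12.
Column 1: 8×2×2×12×10×1×4 = 15360, so the missing entry is 46080 ÷ 15360 = 3.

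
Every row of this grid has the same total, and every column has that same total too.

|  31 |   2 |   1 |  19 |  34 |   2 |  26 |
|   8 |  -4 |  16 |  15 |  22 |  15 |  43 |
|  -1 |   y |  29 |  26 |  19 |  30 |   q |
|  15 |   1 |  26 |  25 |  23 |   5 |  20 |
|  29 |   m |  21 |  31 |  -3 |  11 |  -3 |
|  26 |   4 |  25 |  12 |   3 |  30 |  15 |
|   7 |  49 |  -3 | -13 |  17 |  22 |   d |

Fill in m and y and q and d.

m = 29, y = 34, q = -22, d = 36

Rows 1 and 2 both sum to 115, so that's the common total.
Row 7 has 7 + 49 − 3 − 13 + 17 + 22 = 79; the blank must be 115 − 79 = 36.
Row 5 has 29 + 21 + 31 − 3 + 11 − 3 = 86; the blank must be 115 − 86 = 29.
Column 2 has 2 − 4 + 1 + 29 + 4 + 49 = 81; the blank must be 115 − 81 = 34.
Row 3 has -1 + 34 + 29 + 26 + 19 + 30 = 137; the blank must be 115 − 137 = -22.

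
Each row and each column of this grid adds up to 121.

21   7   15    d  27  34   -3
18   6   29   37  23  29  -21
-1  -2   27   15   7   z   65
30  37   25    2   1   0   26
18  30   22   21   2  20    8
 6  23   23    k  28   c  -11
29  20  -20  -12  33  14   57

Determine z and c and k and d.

Row 1 has 21 + 7 + 15 + 27 + 34 − 3 = 101; the blank must be 121 − 101 = 20.
Column 4 has 20 + 37 + 15 + 2 + 21 − 12 = 83; the blank must be 121 − 83 = 38.
Row 3 has -1 − 2 + 27 + 15 + 7 + 65 = 111; the blank must be 121 − 111 = 10.
Row 6 has 6 + 23 + 23 + 38 + 28 − 11 = 107; the blank must be 121 − 107 = 14.

z = 10, c = 14, k = 38, d = 20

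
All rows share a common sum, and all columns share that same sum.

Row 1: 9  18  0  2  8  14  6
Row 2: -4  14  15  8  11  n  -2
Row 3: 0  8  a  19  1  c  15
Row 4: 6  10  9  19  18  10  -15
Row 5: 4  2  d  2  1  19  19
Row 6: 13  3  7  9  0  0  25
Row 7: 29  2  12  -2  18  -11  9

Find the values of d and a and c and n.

d = 10, a = 4, c = 10, n = 15

Rows 1 and 4 both sum to 57, so that's the common total.
Row 2 has -4 + 14 + 15 + 8 + 11 − 2 = 42; the blank must be 57 − 42 = 15.
Column 6 has 14 + 15 + 10 + 19 + 0 − 11 = 47; the blank must be 57 − 47 = 10.
Row 5 has 4 + 2 + 2 + 1 + 19 + 19 = 47; the blank must be 57 − 47 = 10.
Row 3 has 0 + 8 + 19 + 1 + 10 + 15 = 53; the blank must be 57 − 53 = 4.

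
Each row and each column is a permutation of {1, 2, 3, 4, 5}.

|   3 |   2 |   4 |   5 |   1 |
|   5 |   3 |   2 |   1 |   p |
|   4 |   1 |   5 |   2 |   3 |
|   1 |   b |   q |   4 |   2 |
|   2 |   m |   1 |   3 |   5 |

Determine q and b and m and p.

q = 3, b = 5, m = 4, p = 4

For row 4, column 3: column 3 already has {1, 2, 4, 5}; that leaves 3.
For row 4, column 2: row 4 already has {1, 2, 3, 4}; that leaves 5.
At (row 5, col 2): row 5 already has {1, 2, 3, 5}, so the value is 4.
At (row 2, col 5): row 2 already has {1, 2, 3, 5}, so the value is 4.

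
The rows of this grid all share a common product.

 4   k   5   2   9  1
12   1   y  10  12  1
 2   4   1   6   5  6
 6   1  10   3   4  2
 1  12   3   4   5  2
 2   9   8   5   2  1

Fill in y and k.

Rows 4 and 6 each multiply to 1440, so every row has product 1440.
Row 2: 12×1×10×12×1 = 1440, so the missing entry is 1440 ÷ 1440 = 1.
Row 1: 4×5×2×9×1 = 360, so the missing entry is 1440 ÷ 360 = 4.

y = 1, k = 4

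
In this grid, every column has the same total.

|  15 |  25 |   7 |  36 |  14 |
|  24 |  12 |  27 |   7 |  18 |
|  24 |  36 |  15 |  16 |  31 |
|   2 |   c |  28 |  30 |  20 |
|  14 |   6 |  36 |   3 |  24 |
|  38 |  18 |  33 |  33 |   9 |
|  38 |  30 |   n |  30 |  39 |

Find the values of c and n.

Columns 4 and 5 both add up to 155, so every column sums to 155.
Column 2: 25 + 12 + 36 + 6 + 18 + 30 = 127, so the missing entry is 155 − 127 = 28.
Column 3: 7 + 27 + 15 + 28 + 36 + 33 = 146, so the missing entry is 155 − 146 = 9.

c = 28, n = 9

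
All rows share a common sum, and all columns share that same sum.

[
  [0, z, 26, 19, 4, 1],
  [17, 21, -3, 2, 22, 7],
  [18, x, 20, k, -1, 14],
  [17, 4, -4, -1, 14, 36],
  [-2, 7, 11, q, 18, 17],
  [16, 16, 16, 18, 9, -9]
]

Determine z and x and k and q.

z = 16, x = 2, k = 13, q = 15

Rows 2 and 4 both sum to 66, so that's the common total.
Row 1: 0 + 26 + 19 + 4 + 1 = 50, so its missing entry is 66 − 50 = 16.
Column 2: 16 + 21 + 4 + 7 + 16 = 64, so its missing entry is 66 − 64 = 2.
Row 3: 18 + 2 + 20 − 1 + 14 = 53, so its missing entry is 66 − 53 = 13.
Row 5: -2 + 7 + 11 + 18 + 17 = 51, so its missing entry is 66 − 51 = 15.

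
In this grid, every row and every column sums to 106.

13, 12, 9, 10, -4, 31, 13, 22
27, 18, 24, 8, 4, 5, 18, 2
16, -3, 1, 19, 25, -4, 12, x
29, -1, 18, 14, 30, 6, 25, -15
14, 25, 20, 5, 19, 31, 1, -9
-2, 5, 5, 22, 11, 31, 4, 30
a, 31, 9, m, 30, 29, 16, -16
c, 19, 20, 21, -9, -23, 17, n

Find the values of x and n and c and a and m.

x = 40, n = 52, c = 9, a = 0, m = 7

Row 3: 16 − 3 + 1 + 19 + 25 − 4 + 12 = 66, so its missing entry is 106 − 66 = 40.
Column 8: 22 + 2 + 40 − 15 − 9 + 30 − 16 = 54, so its missing entry is 106 − 54 = 52.
Row 8: 19 + 20 + 21 − 9 − 23 + 17 + 52 = 97, so its missing entry is 106 − 97 = 9.
Column 1: 13 + 27 + 16 + 29 + 14 − 2 + 9 = 106, so its missing entry is 106 − 106 = 0.
Row 7: 0 + 31 + 9 + 30 + 29 + 16 − 16 = 99, so its missing entry is 106 − 99 = 7.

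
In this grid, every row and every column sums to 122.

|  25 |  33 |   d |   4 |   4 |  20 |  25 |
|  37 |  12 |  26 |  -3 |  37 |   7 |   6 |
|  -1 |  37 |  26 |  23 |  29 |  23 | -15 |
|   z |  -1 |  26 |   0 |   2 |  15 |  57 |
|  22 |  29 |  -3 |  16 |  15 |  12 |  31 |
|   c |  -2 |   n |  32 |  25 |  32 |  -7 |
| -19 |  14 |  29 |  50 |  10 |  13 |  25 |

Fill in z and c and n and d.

Row 1: 25 + 33 + 4 + 4 + 20 + 25 = 111, so its missing entry is 122 − 111 = 11.
Column 3: 11 + 26 + 26 + 26 − 3 + 29 = 115, so its missing entry is 122 − 115 = 7.
Row 6: -2 + 7 + 32 + 25 + 32 − 7 = 87, so its missing entry is 122 − 87 = 35.
Row 4: -1 + 26 + 0 + 2 + 15 + 57 = 99, so its missing entry is 122 − 99 = 23.

z = 23, c = 35, n = 7, d = 11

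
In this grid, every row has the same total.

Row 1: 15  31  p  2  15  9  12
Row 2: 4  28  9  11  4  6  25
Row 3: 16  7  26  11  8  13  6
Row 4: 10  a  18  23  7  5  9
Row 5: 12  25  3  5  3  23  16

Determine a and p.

a = 15, p = 3

Rows 2 and 5 both add up to 87, so every row sums to 87.
Row 4: 10 + 18 + 23 + 7 + 5 + 9 = 72, so the missing entry is 87 − 72 = 15.
Row 1: 15 + 31 + 2 + 15 + 9 + 12 = 84, so the missing entry is 87 − 84 = 3.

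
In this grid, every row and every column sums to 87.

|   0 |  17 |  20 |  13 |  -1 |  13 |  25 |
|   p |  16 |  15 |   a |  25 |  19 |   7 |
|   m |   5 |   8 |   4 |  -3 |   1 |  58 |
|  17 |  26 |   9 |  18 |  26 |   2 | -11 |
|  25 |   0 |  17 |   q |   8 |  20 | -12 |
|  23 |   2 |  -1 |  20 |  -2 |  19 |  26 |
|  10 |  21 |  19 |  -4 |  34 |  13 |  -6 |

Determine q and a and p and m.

The known cells in row 3 total 73, leaving 87 − 73 = 14 for the blank.
The known cells in column 1 total 89, leaving 87 − 89 = -2 for the blank.
The known cells in row 2 total 80, leaving 87 − 80 = 7 for the blank.
The known cells in row 5 total 58, leaving 87 − 58 = 29 for the blank.

q = 29, a = 7, p = -2, m = 14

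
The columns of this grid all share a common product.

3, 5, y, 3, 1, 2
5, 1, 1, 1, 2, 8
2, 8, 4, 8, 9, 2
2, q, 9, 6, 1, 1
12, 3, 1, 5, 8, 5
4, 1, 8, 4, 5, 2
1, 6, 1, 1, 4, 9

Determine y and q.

Columns 5 and 6 each multiply to 2880, so every column has product 2880.
Column 3: 1×4×9×1×8×1 = 288, so the missing entry is 2880 ÷ 288 = 10.
Column 2: 5×1×8×3×1×6 = 720, so the missing entry is 2880 ÷ 720 = 4.

y = 10, q = 4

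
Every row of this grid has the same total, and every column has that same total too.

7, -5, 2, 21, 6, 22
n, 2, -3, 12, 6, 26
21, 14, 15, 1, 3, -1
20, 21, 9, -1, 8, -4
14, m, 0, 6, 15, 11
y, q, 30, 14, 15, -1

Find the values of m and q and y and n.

Rows 1 and 3 both sum to 53, so that's the common total.
Row 2 has 2 − 3 + 12 + 6 + 26 = 43; the blank must be 53 − 43 = 10.
Column 1 has 7 + 10 + 21 + 20 + 14 = 72; the blank must be 53 − 72 = -19.
Row 5 has 14 + 0 + 6 + 15 + 11 = 46; the blank must be 53 − 46 = 7.
Row 6 has -19 + 30 + 14 + 15 − 1 = 39; the blank must be 53 − 39 = 14.

m = 7, q = 14, y = -19, n = 10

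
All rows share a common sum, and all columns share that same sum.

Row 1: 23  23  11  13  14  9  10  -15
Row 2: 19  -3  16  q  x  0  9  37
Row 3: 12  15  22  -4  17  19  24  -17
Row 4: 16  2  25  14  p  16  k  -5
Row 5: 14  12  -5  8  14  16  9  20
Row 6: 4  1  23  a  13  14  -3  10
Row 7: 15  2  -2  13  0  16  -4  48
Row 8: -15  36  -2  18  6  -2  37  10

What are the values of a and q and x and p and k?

Rows 1 and 3 both sum to 88, so that's the common total.
The known cells in column 7 total 82, leaving 88 − 82 = 6 for the blank.
The known cells in row 4 total 74, leaving 88 − 74 = 14 for the blank.
The known cells in column 5 total 78, leaving 88 − 78 = 10 for the blank.
The known cells in row 6 total 62, leaving 88 − 62 = 26 for the blank.
The known cells in row 2 total 88, leaving 88 − 88 = 0 for the blank.

a = 26, q = 0, x = 10, p = 14, k = 6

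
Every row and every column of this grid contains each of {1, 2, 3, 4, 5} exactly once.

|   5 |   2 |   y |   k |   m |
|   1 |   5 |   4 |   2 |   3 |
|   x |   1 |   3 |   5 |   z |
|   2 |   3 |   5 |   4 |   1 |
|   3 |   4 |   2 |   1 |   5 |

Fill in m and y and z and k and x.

m = 4, y = 1, z = 2, k = 3, x = 4

For row 1, column 4: column 4 already has {1, 2, 4, 5}; that leaves 3.
At (row 3, col 1): column 1 already has {1, 2, 3, 5}, so the value is 4.
Cell (3,5): row 3 already has {1, 3, 4, 5} → 2.
At (row 1, col 5): column 5 already has {1, 2, 3, 5}, so the value is 4.
At (row 1, col 3): row 1 already has {2, 3, 4, 5}, so the value is 1.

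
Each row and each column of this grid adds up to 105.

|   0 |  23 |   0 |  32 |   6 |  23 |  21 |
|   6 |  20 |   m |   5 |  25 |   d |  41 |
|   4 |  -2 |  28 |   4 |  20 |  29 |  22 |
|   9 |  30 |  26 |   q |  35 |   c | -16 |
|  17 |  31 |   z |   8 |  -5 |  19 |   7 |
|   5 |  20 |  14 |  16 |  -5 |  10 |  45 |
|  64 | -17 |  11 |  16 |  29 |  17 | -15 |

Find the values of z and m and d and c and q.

The known cells in row 5 total 77, leaving 105 − 77 = 28 for the blank.
The known cells in column 3 total 107, leaving 105 − 107 = -2 for the blank.
The known cells in row 2 total 95, leaving 105 − 95 = 10 for the blank.
The known cells in column 4 total 81, leaving 105 − 81 = 24 for the blank.
The known cells in row 4 total 108, leaving 105 − 108 = -3 for the blank.

z = 28, m = -2, d = 10, c = -3, q = 24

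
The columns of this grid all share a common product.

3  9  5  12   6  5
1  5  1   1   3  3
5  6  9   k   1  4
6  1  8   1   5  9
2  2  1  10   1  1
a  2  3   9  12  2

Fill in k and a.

k = 1, a = 6

Columns 2 and 5 each multiply to 1080, so every column has product 1080.
Column 4: 12×1×1×10×9 = 1080, so the missing entry is 1080 ÷ 1080 = 1.
Column 1: 3×1×5×6×2 = 180, so the missing entry is 1080 ÷ 180 = 6.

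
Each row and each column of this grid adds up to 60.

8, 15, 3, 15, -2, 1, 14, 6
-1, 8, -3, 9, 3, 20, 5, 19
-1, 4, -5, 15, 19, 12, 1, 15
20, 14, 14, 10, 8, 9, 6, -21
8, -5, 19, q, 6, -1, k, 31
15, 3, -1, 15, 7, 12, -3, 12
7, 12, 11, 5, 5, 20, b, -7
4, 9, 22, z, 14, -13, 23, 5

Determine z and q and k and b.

z = -4, q = -5, k = 7, b = 7

Row 7 has 7 + 12 + 11 + 5 + 5 + 20 − 7 = 53; the blank must be 60 − 53 = 7.
Column 7 has 14 + 5 + 1 + 6 − 3 + 7 + 23 = 53; the blank must be 60 − 53 = 7.
Row 5 has 8 − 5 + 19 + 6 − 1 + 7 + 31 = 65; the blank must be 60 − 65 = -5.
Row 8 has 4 + 9 + 22 + 14 − 13 + 23 + 5 = 64; the blank must be 60 − 64 = -4.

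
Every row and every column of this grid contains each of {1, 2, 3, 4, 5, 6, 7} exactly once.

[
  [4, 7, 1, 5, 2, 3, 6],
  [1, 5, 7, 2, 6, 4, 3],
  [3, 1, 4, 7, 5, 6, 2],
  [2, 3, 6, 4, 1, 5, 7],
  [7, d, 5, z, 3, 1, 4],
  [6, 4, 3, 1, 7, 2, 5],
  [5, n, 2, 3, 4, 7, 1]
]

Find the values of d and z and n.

d = 2, z = 6, n = 6

For row 7, column 2: row 7 already has {1, 2, 3, 4, 5, 7}; that leaves 6.
For row 5, column 2: column 2 already has {1, 3, 4, 5, 6, 7}; that leaves 2.
For row 5, column 4: row 5 already has {1, 2, 3, 4, 5, 7}; that leaves 6.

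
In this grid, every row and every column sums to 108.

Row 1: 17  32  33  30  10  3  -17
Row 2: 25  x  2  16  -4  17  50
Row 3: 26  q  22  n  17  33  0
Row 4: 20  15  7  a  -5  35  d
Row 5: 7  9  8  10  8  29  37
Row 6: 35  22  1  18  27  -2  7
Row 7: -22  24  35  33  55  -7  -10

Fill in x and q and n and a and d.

x = 2, q = 4, n = 6, a = -5, d = 41

Row 2: 25 + 2 + 16 − 4 + 17 + 50 = 106, so its missing entry is 108 − 106 = 2.
Column 2: 32 + 2 + 15 + 9 + 22 + 24 = 104, so its missing entry is 108 − 104 = 4.
Row 3: 26 + 4 + 22 + 17 + 33 + 0 = 102, so its missing entry is 108 − 102 = 6.
Column 4: 30 + 16 + 6 + 10 + 18 + 33 = 113, so its missing entry is 108 − 113 = -5.
Row 4: 20 + 15 + 7 − 5 − 5 + 35 = 67, so its missing entry is 108 − 67 = 41.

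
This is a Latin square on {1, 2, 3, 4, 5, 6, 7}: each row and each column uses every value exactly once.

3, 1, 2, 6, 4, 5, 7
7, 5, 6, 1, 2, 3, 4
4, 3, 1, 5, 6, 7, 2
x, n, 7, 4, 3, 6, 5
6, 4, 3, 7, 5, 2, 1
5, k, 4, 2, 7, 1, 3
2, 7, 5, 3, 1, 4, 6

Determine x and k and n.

x = 1, k = 6, n = 2

At (row 6, col 2): row 6 already has {1, 2, 3, 4, 5, 7}, so the value is 6.
At (row 4, col 2): column 2 already has {1, 3, 4, 5, 6, 7}, so the value is 2.
For row 4, column 1: row 4 already has {2, 3, 4, 5, 6, 7}; that leaves 1.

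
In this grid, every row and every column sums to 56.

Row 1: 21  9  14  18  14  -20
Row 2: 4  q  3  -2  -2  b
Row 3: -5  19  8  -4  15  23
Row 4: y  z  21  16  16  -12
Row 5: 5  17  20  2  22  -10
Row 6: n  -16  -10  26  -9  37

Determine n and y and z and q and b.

The known cells in column 6 total 18, leaving 56 − 18 = 38 for the blank.
The known cells in row 2 total 41, leaving 56 − 41 = 15 for the blank.
The known cells in column 2 total 44, leaving 56 − 44 = 12 for the blank.
The known cells in row 4 total 53, leaving 56 − 53 = 3 for the blank.
The known cells in row 6 total 28, leaving 56 − 28 = 28 for the blank.

n = 28, y = 3, z = 12, q = 15, b = 38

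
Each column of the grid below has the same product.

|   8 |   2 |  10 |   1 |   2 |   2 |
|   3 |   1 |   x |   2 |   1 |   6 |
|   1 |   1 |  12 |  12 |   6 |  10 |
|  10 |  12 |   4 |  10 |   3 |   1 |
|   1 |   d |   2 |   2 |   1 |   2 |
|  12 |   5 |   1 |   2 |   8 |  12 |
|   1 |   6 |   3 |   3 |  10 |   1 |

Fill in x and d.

Columns 1 and 4 each multiply to 2880, so every column has product 2880.
Column 3: 10×12×4×2×1×3 = 2880, so the missing entry is 2880 ÷ 2880 = 1.
Column 2: 2×1×1×12×5×6 = 720, so the missing entry is 2880 ÷ 720 = 4.

x = 1, d = 4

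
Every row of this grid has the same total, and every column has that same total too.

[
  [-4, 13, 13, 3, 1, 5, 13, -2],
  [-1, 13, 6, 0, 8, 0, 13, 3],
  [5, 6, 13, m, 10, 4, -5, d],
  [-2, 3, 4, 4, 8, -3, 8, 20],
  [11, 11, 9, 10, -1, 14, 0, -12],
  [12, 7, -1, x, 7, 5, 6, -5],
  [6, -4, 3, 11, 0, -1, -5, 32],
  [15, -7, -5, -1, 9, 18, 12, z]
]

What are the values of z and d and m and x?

z = 1, d = 5, m = 4, x = 11

Rows 1 and 2 both sum to 42, so that's the common total.
Row 6 has 12 + 7 − 1 + 7 + 5 + 6 − 5 = 31; the blank must be 42 − 31 = 11.
Column 4 has 3 + 0 + 4 + 10 + 11 + 11 − 1 = 38; the blank must be 42 − 38 = 4.
Row 8 has 15 − 7 − 5 − 1 + 9 + 18 + 12 = 41; the blank must be 42 − 41 = 1.
Row 3 has 5 + 6 + 13 + 4 + 10 + 4 − 5 = 37; the blank must be 42 − 37 = 5.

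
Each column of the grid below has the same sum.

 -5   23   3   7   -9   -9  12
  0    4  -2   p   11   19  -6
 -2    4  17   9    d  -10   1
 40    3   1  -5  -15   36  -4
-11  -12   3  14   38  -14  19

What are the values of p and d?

p = -3, d = -3

Column 3 sums to 22 and so does column 7; that's the common total.
In column 4 the known cells total 25, leaving 22 − 25 = -3.
In column 5 the known cells total 25, leaving 22 − 25 = -3.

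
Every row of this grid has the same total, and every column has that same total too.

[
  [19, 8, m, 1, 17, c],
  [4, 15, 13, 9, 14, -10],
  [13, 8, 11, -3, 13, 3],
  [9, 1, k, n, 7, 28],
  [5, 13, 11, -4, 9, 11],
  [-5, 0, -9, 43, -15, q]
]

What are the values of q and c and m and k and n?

Rows 2 and 3 both sum to 45, so that's the common total.
The known cells in row 6 total 14, leaving 45 − 14 = 31 for the blank.
The known cells in column 4 total 46, leaving 45 − 46 = -1 for the blank.
The known cells in column 6 total 63, leaving 45 − 63 = -18 for the blank.
The known cells in row 1 total 27, leaving 45 − 27 = 18 for the blank.
The known cells in row 4 total 44, leaving 45 − 44 = 1 for the blank.

q = 31, c = -18, m = 18, k = 1, n = -1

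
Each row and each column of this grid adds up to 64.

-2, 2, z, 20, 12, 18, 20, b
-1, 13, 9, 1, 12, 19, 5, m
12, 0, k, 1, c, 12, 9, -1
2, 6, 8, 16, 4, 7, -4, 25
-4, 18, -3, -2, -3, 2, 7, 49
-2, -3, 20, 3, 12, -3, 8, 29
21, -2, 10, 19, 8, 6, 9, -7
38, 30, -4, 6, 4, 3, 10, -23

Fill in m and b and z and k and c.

m = 6, b = -14, z = 8, k = 16, c = 15

Column 5 has 12 + 12 + 4 − 3 + 12 + 8 + 4 = 49; the blank must be 64 − 49 = 15.
Row 2 has -1 + 13 + 9 + 1 + 12 + 19 + 5 = 58; the blank must be 64 − 58 = 6.
Column 8 has 6 − 1 + 25 + 49 + 29 − 7 − 23 = 78; the blank must be 64 − 78 = -14.
Row 1 has -2 + 2 + 20 + 12 + 18 + 20 − 14 = 56; the blank must be 64 − 56 = 8.
Row 3 has 12 + 0 + 1 + 15 + 12 + 9 − 1 = 48; the blank must be 64 − 48 = 16.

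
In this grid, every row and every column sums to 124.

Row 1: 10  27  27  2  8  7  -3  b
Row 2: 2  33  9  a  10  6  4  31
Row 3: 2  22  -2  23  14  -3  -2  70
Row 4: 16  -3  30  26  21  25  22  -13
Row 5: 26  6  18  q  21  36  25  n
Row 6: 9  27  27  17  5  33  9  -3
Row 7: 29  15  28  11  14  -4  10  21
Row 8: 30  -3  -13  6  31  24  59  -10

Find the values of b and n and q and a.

b = 46, n = -18, q = 10, a = 29

The known cells in row 1 total 78, leaving 124 − 78 = 46 for the blank.
The known cells in row 2 total 95, leaving 124 − 95 = 29 for the blank.
The known cells in column 8 total 142, leaving 124 − 142 = -18 for the blank.
The known cells in row 5 total 114, leaving 124 − 114 = 10 for the blank.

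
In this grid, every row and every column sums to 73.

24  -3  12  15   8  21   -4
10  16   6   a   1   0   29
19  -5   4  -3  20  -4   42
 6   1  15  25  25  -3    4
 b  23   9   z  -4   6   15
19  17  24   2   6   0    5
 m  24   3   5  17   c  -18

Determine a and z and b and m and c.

The known cells in column 6 total 20, leaving 73 − 20 = 53 for the blank.
The known cells in row 7 total 84, leaving 73 − 84 = -11 for the blank.
The known cells in column 1 total 67, leaving 73 − 67 = 6 for the blank.
The known cells in row 5 total 55, leaving 73 − 55 = 18 for the blank.
The known cells in row 2 total 62, leaving 73 − 62 = 11 for the blank.

a = 11, z = 18, b = 6, m = -11, c = 53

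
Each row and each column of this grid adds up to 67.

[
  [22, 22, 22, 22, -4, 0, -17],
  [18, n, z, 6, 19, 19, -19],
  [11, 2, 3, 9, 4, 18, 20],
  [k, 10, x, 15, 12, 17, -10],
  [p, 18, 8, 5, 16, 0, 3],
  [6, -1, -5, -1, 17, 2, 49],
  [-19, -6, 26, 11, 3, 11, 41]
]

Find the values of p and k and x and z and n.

p = 17, k = 12, x = 11, z = 2, n = 22

The known cells in row 5 total 50, leaving 67 − 50 = 17 for the blank.
The known cells in column 2 total 45, leaving 67 − 45 = 22 for the blank.
The known cells in row 2 total 65, leaving 67 − 65 = 2 for the blank.
The known cells in column 1 total 55, leaving 67 − 55 = 12 for the blank.
The known cells in row 4 total 56, leaving 67 − 56 = 11 for the blank.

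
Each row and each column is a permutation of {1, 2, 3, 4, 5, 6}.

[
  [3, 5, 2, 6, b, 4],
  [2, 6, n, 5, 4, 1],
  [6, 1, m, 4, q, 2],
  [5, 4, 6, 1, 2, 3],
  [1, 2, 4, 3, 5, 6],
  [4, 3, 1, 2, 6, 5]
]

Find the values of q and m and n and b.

At (row 2, col 3): row 2 already has {1, 2, 4, 5, 6}, so the value is 3.
For row 1, column 5: row 1 already has {2, 3, 4, 5, 6}; that leaves 1.
Cell (3,5): column 5 already has {1, 2, 4, 5, 6} → 3.
At (row 3, col 3): row 3 already has {1, 2, 3, 4, 6}, so the value is 5.

q = 3, m = 5, n = 3, b = 1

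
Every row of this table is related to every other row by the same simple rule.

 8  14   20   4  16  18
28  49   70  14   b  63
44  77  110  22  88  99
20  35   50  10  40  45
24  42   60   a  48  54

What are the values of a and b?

Each row is a constant multiple of every other row — this is a multiplication table with the headers hidden.
Row 5 is 24/8 = 3/1 times row 1, so its entry in column 4 is 4 × 3/1 = 12.
Row 2 is 28/8 = 7/2 times row 1, so its entry in column 5 is 16 × 7/2 = 56.

a = 12, b = 56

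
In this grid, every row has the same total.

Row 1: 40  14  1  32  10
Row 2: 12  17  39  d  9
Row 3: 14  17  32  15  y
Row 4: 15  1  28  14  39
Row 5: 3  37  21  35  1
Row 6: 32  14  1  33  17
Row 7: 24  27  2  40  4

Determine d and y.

d = 20, y = 19

Rows 5 and 7 both add up to 97, so every row sums to 97.
Row 2: 12 + 17 + 39 + 9 = 77, so the missing entry is 97 − 77 = 20.
Row 3: 14 + 17 + 32 + 15 = 78, so the missing entry is 97 − 78 = 19.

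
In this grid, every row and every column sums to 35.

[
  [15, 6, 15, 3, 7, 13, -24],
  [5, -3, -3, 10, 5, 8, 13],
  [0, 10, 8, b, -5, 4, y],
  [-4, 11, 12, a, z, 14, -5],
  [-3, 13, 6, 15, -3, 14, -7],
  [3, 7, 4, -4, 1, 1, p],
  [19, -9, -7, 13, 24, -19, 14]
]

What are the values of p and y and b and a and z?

p = 23, y = 21, b = -3, a = 1, z = 6

Column 5 has 7 + 5 − 5 − 3 + 1 + 24 = 29; the blank must be 35 − 29 = 6.
Row 4 has -4 + 11 + 12 + 6 + 14 − 5 = 34; the blank must be 35 − 34 = 1.
Column 4 has 3 + 10 + 1 + 15 − 4 + 13 = 38; the blank must be 35 − 38 = -3.
Row 3 has 0 + 10 + 8 − 3 − 5 + 4 = 14; the blank must be 35 − 14 = 21.
Row 6 has 3 + 7 + 4 − 4 + 1 + 1 = 12; the blank must be 35 − 12 = 23.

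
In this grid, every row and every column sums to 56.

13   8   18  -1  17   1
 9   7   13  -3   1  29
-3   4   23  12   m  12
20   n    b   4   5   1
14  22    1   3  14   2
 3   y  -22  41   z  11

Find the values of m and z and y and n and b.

m = 8, z = 11, y = 12, n = 3, b = 23

Row 3: -3 + 4 + 23 + 12 + 12 = 48, so its missing entry is 56 − 48 = 8.
Column 5: 17 + 1 + 8 + 5 + 14 = 45, so its missing entry is 56 − 45 = 11.
Row 6: 3 − 22 + 41 + 11 + 11 = 44, so its missing entry is 56 − 44 = 12.
Column 2: 8 + 7 + 4 + 22 + 12 = 53, so its missing entry is 56 − 53 = 3.
Row 4: 20 + 3 + 4 + 5 + 1 = 33, so its missing entry is 56 − 33 = 23.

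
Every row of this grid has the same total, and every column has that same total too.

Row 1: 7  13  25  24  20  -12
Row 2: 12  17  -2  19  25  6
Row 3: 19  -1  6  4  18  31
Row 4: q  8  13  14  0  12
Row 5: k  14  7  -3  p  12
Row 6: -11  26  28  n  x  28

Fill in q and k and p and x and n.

q = 30, k = 20, p = 27, x = -13, n = 19

Rows 1 and 2 both sum to 77, so that's the common total.
Row 4 has 8 + 13 + 14 + 0 + 12 = 47; the blank must be 77 − 47 = 30.
Column 1 has 7 + 12 + 19 + 30 − 11 = 57; the blank must be 77 − 57 = 20.
Row 5 has 20 + 14 + 7 − 3 + 12 = 50; the blank must be 77 − 50 = 27.
Column 5 has 20 + 25 + 18 + 0 + 27 = 90; the blank must be 77 − 90 = -13.
Row 6 has -11 + 26 + 28 − 13 + 28 = 58; the blank must be 77 − 58 = 19.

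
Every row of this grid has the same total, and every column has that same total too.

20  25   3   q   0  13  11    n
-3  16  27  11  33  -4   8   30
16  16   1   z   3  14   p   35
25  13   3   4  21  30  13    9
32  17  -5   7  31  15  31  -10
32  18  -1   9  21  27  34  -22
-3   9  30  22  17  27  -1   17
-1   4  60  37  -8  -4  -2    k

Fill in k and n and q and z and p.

Rows 2 and 4 both sum to 118, so that's the common total.
The known cells in row 8 total 86, leaving 118 − 86 = 32 for the blank.
The known cells in column 8 total 91, leaving 118 − 91 = 27 for the blank.
The known cells in row 1 total 99, leaving 118 − 99 = 19 for the blank.
The known cells in column 4 total 109, leaving 118 − 109 = 9 for the blank.
The known cells in row 3 total 94, leaving 118 − 94 = 24 for the blank.

k = 32, n = 27, q = 19, z = 9, p = 24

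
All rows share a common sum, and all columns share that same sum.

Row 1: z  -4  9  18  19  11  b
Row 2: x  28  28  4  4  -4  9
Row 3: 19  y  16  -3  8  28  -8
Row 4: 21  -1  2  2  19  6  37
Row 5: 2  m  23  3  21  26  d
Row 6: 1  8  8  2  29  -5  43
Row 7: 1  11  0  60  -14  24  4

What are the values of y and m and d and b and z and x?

y = 26, m = 18, d = -7, b = 8, z = 25, x = 17

Rows 4 and 6 both sum to 86, so that's the common total.
The known cells in row 3 total 60, leaving 86 − 60 = 26 for the blank.
The known cells in row 2 total 69, leaving 86 − 69 = 17 for the blank.
The known cells in column 1 total 61, leaving 86 − 61 = 25 for the blank.
The known cells in row 1 total 78, leaving 86 − 78 = 8 for the blank.
The known cells in column 7 total 93, leaving 86 − 93 = -7 for the blank.
The known cells in row 5 total 68, leaving 86 − 68 = 18 for the blank.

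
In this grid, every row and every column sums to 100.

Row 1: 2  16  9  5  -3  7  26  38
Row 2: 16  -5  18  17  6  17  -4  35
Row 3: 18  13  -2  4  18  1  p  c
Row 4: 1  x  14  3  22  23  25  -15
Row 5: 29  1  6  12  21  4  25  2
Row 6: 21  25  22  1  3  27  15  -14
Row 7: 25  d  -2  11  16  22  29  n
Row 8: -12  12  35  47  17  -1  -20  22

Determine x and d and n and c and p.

x = 27, d = 11, n = -12, c = 44, p = 4

Row 4: 1 + 14 + 3 + 22 + 23 + 25 − 15 = 73, so its missing entry is 100 − 73 = 27.
Column 2: 16 − 5 + 13 + 27 + 1 + 25 + 12 = 89, so its missing entry is 100 − 89 = 11.
Row 7: 25 + 11 − 2 + 11 + 16 + 22 + 29 = 112, so its missing entry is 100 − 112 = -12.
Column 8: 38 + 35 − 15 + 2 − 14 − 12 + 22 = 56, so its missing entry is 100 − 56 = 44.
Row 3: 18 + 13 − 2 + 4 + 18 + 1 + 44 = 96, so its missing entry is 100 − 96 = 4.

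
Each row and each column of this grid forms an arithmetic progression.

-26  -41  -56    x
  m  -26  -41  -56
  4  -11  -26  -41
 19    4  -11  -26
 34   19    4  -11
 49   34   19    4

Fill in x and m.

x = -71, m = -11

Along each row the entries change by -15 per step; down each column they change by 15.
Row 1: from -26 at column 1, stepping by -15 to column 4 gives -71.
Row 2: from -26 at column 2, stepping by -15 to column 1 gives -11.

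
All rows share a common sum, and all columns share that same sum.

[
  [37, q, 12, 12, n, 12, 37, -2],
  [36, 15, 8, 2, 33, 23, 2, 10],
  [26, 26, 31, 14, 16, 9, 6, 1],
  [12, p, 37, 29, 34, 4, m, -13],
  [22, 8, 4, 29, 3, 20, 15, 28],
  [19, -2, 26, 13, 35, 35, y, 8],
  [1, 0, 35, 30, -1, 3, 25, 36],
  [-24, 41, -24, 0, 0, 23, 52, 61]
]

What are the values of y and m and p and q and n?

y = -5, m = -3, p = 29, q = 12, n = 9

Rows 2 and 3 both sum to 129, so that's the common total.
Column 5 has 33 + 16 + 34 + 3 + 35 − 1 + 0 = 120; the blank must be 129 − 120 = 9.
Row 1 has 37 + 12 + 12 + 9 + 12 + 37 − 2 = 117; the blank must be 129 − 117 = 12.
Column 2 has 12 + 15 + 26 + 8 − 2 + 0 + 41 = 100; the blank must be 129 − 100 = 29.
Row 6 has 19 − 2 + 26 + 13 + 35 + 35 + 8 = 134; the blank must be 129 − 134 = -5.
Row 4 has 12 + 29 + 37 + 29 + 34 + 4 − 13 = 132; the blank must be 129 − 132 = -3.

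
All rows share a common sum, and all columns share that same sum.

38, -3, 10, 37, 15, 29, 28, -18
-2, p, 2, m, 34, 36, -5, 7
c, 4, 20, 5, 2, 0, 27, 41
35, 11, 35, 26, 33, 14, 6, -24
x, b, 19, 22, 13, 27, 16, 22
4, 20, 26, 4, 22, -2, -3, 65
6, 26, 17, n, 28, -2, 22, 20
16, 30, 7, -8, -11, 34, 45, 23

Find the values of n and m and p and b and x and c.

n = 19, m = 31, p = 33, b = 15, x = 2, c = 37

Rows 1 and 4 both sum to 136, so that's the common total.
The known cells in row 3 total 99, leaving 136 − 99 = 37 for the blank.
The known cells in column 1 total 134, leaving 136 − 134 = 2 for the blank.
The known cells in row 5 total 121, leaving 136 − 121 = 15 for the blank.
The known cells in column 2 total 103, leaving 136 − 103 = 33 for the blank.
The known cells in row 7 total 117, leaving 136 − 117 = 19 for the blank.
The known cells in row 2 total 105, leaving 136 − 105 = 31 for the blank.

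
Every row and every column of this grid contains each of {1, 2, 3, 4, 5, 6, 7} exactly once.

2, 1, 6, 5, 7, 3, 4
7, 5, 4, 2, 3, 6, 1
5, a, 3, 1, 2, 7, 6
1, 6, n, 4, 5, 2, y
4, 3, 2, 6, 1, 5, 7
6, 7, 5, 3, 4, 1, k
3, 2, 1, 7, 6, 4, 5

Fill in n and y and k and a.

n = 7, y = 3, k = 2, a = 4

Cell (4,3): column 3 already has {1, 2, 3, 4, 5, 6} → 7.
For row 3, column 2: row 3 already has {1, 2, 3, 5, 6, 7}; that leaves 4.
For row 6, column 7: row 6 already has {1, 3, 4, 5, 6, 7}; that leaves 2.
At (row 4, col 7): row 4 already has {1, 2, 4, 5, 6, 7}, so the value is 3.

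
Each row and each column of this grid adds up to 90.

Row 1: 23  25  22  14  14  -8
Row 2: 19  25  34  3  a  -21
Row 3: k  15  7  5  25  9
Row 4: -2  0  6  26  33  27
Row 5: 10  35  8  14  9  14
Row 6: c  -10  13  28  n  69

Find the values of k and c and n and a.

k = 29, c = 11, n = -21, a = 30

Row 3 has 15 + 7 + 5 + 25 + 9 = 61; the blank must be 90 − 61 = 29.
Column 1 has 23 + 19 + 29 − 2 + 10 = 79; the blank must be 90 − 79 = 11.
Row 6 has 11 − 10 + 13 + 28 + 69 = 111; the blank must be 90 − 111 = -21.
Row 2 has 19 + 25 + 34 + 3 − 21 = 60; the blank must be 90 − 60 = 30.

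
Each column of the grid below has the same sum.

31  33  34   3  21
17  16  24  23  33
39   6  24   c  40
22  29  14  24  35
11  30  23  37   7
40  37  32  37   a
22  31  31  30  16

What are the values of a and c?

Column 1 sums to 182 and so does column 3; that's the common total.
In column 5 the known cells total 152, leaving 182 − 152 = 30.
In column 4 the known cells total 154, leaving 182 − 154 = 28.

a = 30, c = 28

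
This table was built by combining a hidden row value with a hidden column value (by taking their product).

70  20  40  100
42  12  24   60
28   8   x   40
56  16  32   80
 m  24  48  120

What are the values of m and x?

Each row is a constant multiple of every other row — this is a multiplication table with the headers hidden.
Row 5 is 24/20 = 6/5 times row 1, so its entry in column 1 is 70 × 6/5 = 84.
Row 3 is 8/20 = 2/5 times row 1, so its entry in column 3 is 40 × 2/5 = 16.

m = 84, x = 16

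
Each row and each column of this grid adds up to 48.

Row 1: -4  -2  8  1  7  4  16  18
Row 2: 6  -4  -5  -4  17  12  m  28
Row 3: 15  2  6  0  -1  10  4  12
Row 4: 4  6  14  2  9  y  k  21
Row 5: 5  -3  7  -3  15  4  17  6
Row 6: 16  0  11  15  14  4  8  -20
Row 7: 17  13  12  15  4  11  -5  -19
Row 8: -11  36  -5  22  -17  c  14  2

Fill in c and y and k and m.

c = 7, y = -4, k = -4, m = -2

The known cells in row 2 total 50, leaving 48 − 50 = -2 for the blank.
The known cells in row 8 total 41, leaving 48 − 41 = 7 for the blank.
The known cells in column 6 total 52, leaving 48 − 52 = -4 for the blank.
The known cells in row 4 total 52, leaving 48 − 52 = -4 for the blank.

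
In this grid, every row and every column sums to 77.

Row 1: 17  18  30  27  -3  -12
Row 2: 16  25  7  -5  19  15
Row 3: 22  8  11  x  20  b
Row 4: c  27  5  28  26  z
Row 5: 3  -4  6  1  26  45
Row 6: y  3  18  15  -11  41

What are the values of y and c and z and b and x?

Column 4 has 27 − 5 + 28 + 1 + 15 = 66; the blank must be 77 − 66 = 11.
Row 6 has 3 + 18 + 15 − 11 + 41 = 66; the blank must be 77 − 66 = 11.
Column 1 has 17 + 16 + 22 + 3 + 11 = 69; the blank must be 77 − 69 = 8.
Row 3 has 22 + 8 + 11 + 11 + 20 = 72; the blank must be 77 − 72 = 5.
Row 4 has 8 + 27 + 5 + 28 + 26 = 94; the blank must be 77 − 94 = -17.

y = 11, c = 8, z = -17, b = 5, x = 11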